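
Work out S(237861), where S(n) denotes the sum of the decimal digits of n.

27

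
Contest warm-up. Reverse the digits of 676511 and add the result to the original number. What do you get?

792187

Reverse of 676511 is 115676.
676511 + 115676 = 792187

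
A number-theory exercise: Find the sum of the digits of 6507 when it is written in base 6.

12

6507 in base 6 is 50043.
Digit sum: 5+0+0+4+3 = 12.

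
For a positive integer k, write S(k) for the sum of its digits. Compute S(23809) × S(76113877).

S(23809) = 2+3+8+0+9 = 22.
S(76113877) = 7+6+1+1+3+8+7+7 = 40.
22 · 40 = 880.

880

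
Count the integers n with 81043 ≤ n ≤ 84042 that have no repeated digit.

1013

The integers in [81043, 84042] that have no repeated digit: 81043, 81045, 81046, 81047, 81049, 81052, …, 84037, 84039.
1013 qualify.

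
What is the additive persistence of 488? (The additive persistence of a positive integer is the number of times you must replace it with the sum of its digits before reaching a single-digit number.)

488 → 20 → 2 (2 steps)

2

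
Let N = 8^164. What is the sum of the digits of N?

8^164 = 12786682062094304179739022253232809188346257992355721833919106906625522642205759980012773798148063113870651109873281527379754908382364816614564560896
Sum of its 149 digits: 667.

667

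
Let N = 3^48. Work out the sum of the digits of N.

117

3^48 = 79766443076872509863361
Sum of its 23 digits: 117.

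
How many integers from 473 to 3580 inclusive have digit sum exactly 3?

10

The integers in [473, 3580] that have digit sum exactly 3: 1002, 1011, 1020, 1101, 1110, 1200, 2001, 2010, 2100, 3000.
10 qualify.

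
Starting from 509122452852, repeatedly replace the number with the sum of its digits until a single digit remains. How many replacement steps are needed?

509122452852 → 45 → 9 (2 steps)

2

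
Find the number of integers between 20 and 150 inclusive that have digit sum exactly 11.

12

The integers in [20, 150] that have digit sum exactly 11: 29, 38, 47, 56, 65, 74, …, 137, 146.
12 qualify.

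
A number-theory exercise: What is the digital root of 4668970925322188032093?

4+6+6+8+9+7+0+9+2+5+3+2+2+1+8+8+0+3+2+0+9+3 = 97
9+7 = 16
1+6 = 7
(Equivalently, 4668970925322188032093 mod 9 = 7.)

7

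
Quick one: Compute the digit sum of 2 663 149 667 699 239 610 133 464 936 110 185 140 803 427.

179

2+6+6+3+1+4+9+6+6+7+6+9+9+2+3+9+6+1+0+1+3+3+4+6+4+9+3+6+1+1+0+1+8+5+1+4+0+8+0+3+4+2+7 = 179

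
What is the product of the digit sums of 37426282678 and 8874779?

2750

S(37426282678) = 3+7+4+2+6+2+8+2+6+7+8 = 55.
S(8874779) = 8+8+7+4+7+7+9 = 50.
55 · 50 = 2750.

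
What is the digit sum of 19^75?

19^75 = 806343466664501958883962520287018859560965241046221848612532346349415118247222072013272915091499
Sum of its 96 digits: 406.

406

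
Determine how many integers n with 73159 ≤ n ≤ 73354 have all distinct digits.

The integers in [73159, 73354] that have all distinct digits: 73159, 73160, 73162, 73164, 73165, 73168, …, 73296, 73298.
61 qualify.

61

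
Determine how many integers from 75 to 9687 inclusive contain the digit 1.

3364

The integers in [75, 9687] that contain the digit 1: 81, 91, 100, 101, 102, 103, …, 9671, 9681.
3364 qualify.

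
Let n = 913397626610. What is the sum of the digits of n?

9+1+3+3+9+7+6+2+6+6+1+0 = 53

53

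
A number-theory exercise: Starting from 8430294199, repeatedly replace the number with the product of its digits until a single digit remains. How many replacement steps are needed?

8430294199 → 0 (1 step)

1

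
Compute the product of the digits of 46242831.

4×6×2×4×2×8×3×1 = 9216

9216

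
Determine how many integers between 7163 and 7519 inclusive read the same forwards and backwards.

The integers in [7163, 7519] that read the same forwards and backwards: 7227, 7337, 7447.
3 qualify.

3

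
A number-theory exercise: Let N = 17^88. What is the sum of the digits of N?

17^88 = 1903290506131989107938425231177804232857273673377419454612921974633741991360936510281780681016390527054739841
Sum of its 109 digits: 469.

469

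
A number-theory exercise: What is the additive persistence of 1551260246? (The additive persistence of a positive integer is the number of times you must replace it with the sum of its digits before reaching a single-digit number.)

1551260246 → 32 → 5 (2 steps)

2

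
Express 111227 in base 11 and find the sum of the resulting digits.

27

111227 in base 11 is 76626.
Digit sum: 7+6+6+2+6 = 27.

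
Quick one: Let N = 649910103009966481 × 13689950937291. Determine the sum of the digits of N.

649910103009966481 × 13689950937291 = 8897237423856180986880442942971
Sum of its 31 digits: 162.

162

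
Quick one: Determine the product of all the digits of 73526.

1260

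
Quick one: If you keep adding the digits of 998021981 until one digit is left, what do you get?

2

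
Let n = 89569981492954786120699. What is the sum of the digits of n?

136

8+9+5+6+9+9+8+1+4+9+2+9+5+4+7+8+6+1+2+0+6+9+9 = 136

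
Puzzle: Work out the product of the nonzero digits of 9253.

270

9×2×5×3 = 270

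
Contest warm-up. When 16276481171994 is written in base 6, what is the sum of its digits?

16276481171994 in base 6 is 54341151235055550.
Digit sum: 5+4+3+4+1+1+5+1+2+3+5+0+5+5+5+5+0 = 54.

54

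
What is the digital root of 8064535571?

8+0+6+4+5+3+5+5+7+1 = 44
4+4 = 8

8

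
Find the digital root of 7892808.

7+8+9+2+8+0+8 = 42
4+2 = 6

6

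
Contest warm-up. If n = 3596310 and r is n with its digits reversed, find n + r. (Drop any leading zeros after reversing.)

3733263

Reverse of 3596310 is 136953.
3596310 + 136953 = 3733263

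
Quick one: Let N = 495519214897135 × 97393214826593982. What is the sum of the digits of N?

117

495519214897135 × 97393214826593982 = 48260209347181858041226540041570
Sum of its 32 digits: 117.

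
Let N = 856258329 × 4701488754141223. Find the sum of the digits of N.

120

856258329 × 4701488754141223 = 4025688904433255435996367
Sum of its 25 digits: 120.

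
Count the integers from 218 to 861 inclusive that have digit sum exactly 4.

The integers in [218, 861] that have digit sum exactly 4: 220, 301, 310, 400.
4 qualify.

4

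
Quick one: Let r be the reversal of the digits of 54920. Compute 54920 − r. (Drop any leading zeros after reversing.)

Reverse of 54920 is 2945.
54920 − 2945 = 51975

51975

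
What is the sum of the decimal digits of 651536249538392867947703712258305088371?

6+5+1+5+3+6+2+4+9+5+3+8+3+9+2+8+6+7+9+4+7+7+0+3+7+1+2+2+5+8+3+0+5+0+8+8+3+7+1 = 182

182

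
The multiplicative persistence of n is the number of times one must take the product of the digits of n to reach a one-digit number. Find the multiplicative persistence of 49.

49 → 36 → 18 → 8 (3 steps)

3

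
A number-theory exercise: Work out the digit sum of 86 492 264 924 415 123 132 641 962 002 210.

111

8+6+4+9+2+2+6+4+9+2+4+4+1+5+1+2+3+1+3+2+6+4+1+9+6+2+0+0+2+2+1+0 = 111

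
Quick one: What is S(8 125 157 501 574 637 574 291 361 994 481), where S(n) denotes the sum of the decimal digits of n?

140

8+1+2+5+1+5+7+5+0+1+5+7+4+6+3+7+5+7+4+2+9+1+3+6+1+9+9+4+4+8+1 = 140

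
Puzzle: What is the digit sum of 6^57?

6^57 = 226267027688376192080197927193400943822503936
Sum of its 45 digits: 198.

198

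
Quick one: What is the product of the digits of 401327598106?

4×0×1×3×2×7×5×9×8×1×0×6 = 0

0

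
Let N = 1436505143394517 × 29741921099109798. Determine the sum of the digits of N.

123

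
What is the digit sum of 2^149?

212

2^149 = 713623846352979940529142984724747568191373312
Sum of its 45 digits: 212.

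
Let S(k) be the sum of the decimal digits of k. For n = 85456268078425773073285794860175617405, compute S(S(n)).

11

First digit sum: 182.
1+8+2 = 11.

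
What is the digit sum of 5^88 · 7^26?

5^88 · 7^26 = 303325849063475487148546056055729467924365373721062866252395906485617160797119140625
Sum of its 84 digits: 376.

376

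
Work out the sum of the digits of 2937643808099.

2+9+3+7+6+4+3+8+0+8+0+9+9 = 68

68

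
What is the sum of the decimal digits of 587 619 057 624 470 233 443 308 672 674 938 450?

162

5+8+7+6+1+9+0+5+7+6+2+4+4+7+0+2+3+3+4+4+3+3+0+8+6+7+2+6+7+4+9+3+8+4+5+0 = 162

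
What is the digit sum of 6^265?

945

6^265 = 162211392187449260667858789944802342866401581073130044383394218320988557943755938174801140150725891119785275956572298243924467041435918366933841070051475714607801989815675348162989357581440812576423674904576
Sum of its 207 digits: 945.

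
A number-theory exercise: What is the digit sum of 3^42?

90

3^42 = 109418989131512359209
Sum of its 21 digits: 90.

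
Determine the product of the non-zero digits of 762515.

2100

7×6×2×5×1×5 = 2100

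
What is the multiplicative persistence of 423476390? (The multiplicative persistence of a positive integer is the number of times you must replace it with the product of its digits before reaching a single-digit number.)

423476390 → 0 (1 step)

1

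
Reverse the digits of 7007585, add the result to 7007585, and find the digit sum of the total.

Reversal of 7007585 is 5857007; 7007585 + 5857007 = 12864592.
Digit sum of 12864592: 1+2+8+6+4+5+9+2 = 37.

37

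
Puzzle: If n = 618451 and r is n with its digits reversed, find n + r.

Reverse of 618451 is 154816.
618451 + 154816 = 773267

773267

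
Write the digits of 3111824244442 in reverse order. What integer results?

Reversing 3111824244442 gives 2444424281113.

2444424281113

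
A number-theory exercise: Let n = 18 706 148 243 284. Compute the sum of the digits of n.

1+8+7+0+6+1+4+8+2+4+3+2+8+4 = 58

58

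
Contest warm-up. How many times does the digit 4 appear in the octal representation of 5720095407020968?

5720095407020968 in base 8 is 242446257664215650.
The digit 4 appears 4 times.

4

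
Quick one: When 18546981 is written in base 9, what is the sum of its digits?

37

18546981 in base 9 is 37807606.
Digit sum: 3+7+8+0+7+6+0+6 = 37.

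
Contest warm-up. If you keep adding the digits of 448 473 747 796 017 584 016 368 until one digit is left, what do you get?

2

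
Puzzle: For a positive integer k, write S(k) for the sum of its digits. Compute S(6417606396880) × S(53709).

S(6417606396880) = 6+4+1+7+6+0+6+3+9+6+8+8+0 = 64.
S(53709) = 5+3+7+0+9 = 24.
64 · 24 = 1536.

1536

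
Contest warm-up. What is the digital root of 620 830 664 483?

5

6+2+0+8+3+0+6+6+4+4+8+3 = 50
5+0 = 5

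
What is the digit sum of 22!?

72

22! = 1124000727777607680000
Sum of its 22 digits: 72.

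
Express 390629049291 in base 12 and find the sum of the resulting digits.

63

390629049291 in base 12 is 63858A65723.
Digit sum: 6+3+8+5+8+10+6+5+7+2+3 = 63.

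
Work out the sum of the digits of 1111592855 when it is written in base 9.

47

1111592855 in base 9 is 2773582652.
Digit sum: 2+7+7+3+5+8+2+6+5+2 = 47.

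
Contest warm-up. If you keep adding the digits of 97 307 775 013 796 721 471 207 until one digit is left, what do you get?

3

9+7+3+0+7+7+7+5+0+1+3+7+9+6+7+2+1+4+7+1+2+0+7 = 102
1+0+2 = 3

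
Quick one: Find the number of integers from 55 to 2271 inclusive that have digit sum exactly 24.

The integers in [55, 2271] that have digit sum exactly 24: 699, 789, 798, 879, 888, 897, …, 1986, 1995.
25 qualify.

25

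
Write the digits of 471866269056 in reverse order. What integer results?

650962668174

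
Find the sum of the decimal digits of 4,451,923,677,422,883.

4+4+5+1+9+2+3+6+7+7+4+2+2+8+8+3 = 75

75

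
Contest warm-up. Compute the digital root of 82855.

8+2+8+5+5 = 28
2+8 = 10
1+0 = 1

1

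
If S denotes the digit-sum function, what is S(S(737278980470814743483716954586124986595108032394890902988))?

First digit sum: 287.
2+8+7 = 17.

17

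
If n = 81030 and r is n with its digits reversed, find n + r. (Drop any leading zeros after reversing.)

Reverse of 81030 is 3018.
81030 + 3018 = 84048

84048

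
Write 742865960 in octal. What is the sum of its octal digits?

742865960 in base 8 is 5421636050.
Digit sum: 5+4+2+1+6+3+6+0+5+0 = 32.

32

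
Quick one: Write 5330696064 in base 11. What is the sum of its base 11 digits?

44

5330696064 in base 11 is 2296047941.
Digit sum: 2+2+9+6+0+4+7+9+4+1 = 44.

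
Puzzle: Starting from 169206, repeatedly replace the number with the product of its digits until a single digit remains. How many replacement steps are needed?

169206 → 0 (1 step)

1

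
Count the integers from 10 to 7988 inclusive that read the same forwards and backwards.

168

The integers in [10, 7988] that read the same forwards and backwards: 11, 22, 33, 44, 55, 66, …, 7777, 7887.
168 qualify.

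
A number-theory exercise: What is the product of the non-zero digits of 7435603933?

612360

7×4×3×5×6×3×9×3×3 = 612360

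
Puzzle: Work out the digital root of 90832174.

7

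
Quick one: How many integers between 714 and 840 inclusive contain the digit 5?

The integers in [714, 840] that contain the digit 5: 715, 725, 735, 745, 750, 751, …, 825, 835.
22 qualify.

22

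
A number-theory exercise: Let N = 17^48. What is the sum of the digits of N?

17^48 = 115225400457255426923013053222916919834651165519677685328641
Sum of its 60 digits: 244.

244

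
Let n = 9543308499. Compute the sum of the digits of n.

9+5+4+3+3+0+8+4+9+9 = 54

54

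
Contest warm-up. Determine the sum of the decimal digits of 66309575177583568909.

6+6+3+0+9+5+7+5+1+7+7+5+8+3+5+6+8+9+0+9 = 109

109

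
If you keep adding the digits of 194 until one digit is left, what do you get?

1+9+4 = 14
1+4 = 5

5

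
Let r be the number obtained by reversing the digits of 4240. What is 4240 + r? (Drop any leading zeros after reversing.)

Reverse of 4240 is 424.
4240 + 424 = 4664

4664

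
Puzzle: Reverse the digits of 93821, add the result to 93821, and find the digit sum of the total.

Reversal of 93821 is 12839; 93821 + 12839 = 106660.
Digit sum of 106660: 1+0+6+6+6+0 = 19.

19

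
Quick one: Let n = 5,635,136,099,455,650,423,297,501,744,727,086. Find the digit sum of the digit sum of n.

6

First digit sum: 150.
1+5+0 = 6.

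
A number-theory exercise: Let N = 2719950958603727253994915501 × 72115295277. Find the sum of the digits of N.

192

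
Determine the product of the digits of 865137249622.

8709120

8×6×5×1×3×7×2×4×9×6×2×2 = 8709120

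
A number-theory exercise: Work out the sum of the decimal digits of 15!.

45

15! = 1307674368000
Sum of its 13 digits: 45.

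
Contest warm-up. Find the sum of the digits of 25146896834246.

68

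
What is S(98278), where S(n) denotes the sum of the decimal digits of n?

9+8+2+7+8 = 34

34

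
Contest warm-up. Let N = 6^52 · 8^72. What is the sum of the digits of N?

486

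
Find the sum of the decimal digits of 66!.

351

66! = 544344939077443064003729240247842752644293064388798874532860126869671081148416000000000000000
Sum of its 93 digits: 351.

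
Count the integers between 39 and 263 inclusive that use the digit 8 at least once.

40

The integers in [39, 263] that use the digit 8 at least once: 48, 58, 68, 78, 80, 81, …, 248, 258.
40 qualify.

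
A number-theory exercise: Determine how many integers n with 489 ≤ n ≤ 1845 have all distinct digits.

The integers in [489, 1845] that have all distinct digits: 489, 490, 491, 492, 493, 495, …, 1843, 1845.
786 qualify.

786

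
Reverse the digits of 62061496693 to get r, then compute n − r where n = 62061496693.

Reverse of 62061496693 is 39669416026.
62061496693 − 39669416026 = 22392080667

22392080667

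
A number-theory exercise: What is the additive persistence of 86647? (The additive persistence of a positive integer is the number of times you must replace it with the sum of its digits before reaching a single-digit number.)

2

86647 → 31 → 4 (2 steps)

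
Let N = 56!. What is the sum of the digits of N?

333

56! = 710998587804863451854045647463724949736497978881168458687447040000000000000
Sum of its 75 digits: 333.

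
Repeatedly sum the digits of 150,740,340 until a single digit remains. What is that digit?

1+5+0+7+4+0+3+4+0 = 24
2+4 = 6

6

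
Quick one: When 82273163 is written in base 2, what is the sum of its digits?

82273163 in base 2 is 100111001110110001110001011.
Digit sum: 1+0+0+1+1+1+0+0+1+1+1+0+1+1+0+0+0+1+1+1+0+0+0+1+0+1+1 = 15.

15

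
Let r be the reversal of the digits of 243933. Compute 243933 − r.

Reverse of 243933 is 339342.
243933 − 339342 = -95409

-95409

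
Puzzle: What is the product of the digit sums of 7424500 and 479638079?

S(7424500) = 7+4+2+4+5+0+0 = 22.
S(479638079) = 4+7+9+6+3+8+0+7+9 = 53.
22 · 53 = 1166.

1166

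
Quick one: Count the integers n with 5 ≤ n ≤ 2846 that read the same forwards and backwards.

The integers in [5, 2846] that read the same forwards and backwards: 5, 6, 7, 8, 9, 11, …, 2662, 2772.
122 qualify.

122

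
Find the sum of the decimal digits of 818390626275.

8+1+8+3+9+0+6+2+6+2+7+5 = 57

57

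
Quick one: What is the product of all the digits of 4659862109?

0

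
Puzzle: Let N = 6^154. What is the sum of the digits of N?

6^154 = 684372514226029465146988901666992229076224949729952900951214794768336887871051896367613512122126815126166485053049143296
Sum of its 120 digits: 549.

549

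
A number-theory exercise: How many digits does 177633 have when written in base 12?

177633 in base 12 is 86969, which has 5 digits.

5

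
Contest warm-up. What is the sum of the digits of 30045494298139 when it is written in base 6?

30045494298139 in base 6 is 143522413131531311.
Digit sum: 1+4+3+5+2+2+4+1+3+1+3+1+5+3+1+3+1+1 = 44.

44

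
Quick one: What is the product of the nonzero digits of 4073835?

4×7×3×8×3×5 = 10080

10080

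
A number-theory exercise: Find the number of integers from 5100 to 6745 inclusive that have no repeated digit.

817

The integers in [5100, 6745] that have no repeated digit: 5102, 5103, 5104, 5106, 5107, 5108, …, 6743, 6745.
817 qualify.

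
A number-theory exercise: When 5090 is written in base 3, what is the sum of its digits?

5090 in base 3 is 20222112.
Digit sum: 2+0+2+2+2+1+1+2 = 12.

12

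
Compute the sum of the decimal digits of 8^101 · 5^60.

323

8^101 · 5^60 = 14134776518227074636666380005943348126619871175004951664972849610340958208000000000000000000000000000000000000000000000000000000000000
Sum of its 134 digits: 323.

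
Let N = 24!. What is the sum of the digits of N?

24! = 620448401733239439360000
Sum of its 24 digits: 81.

81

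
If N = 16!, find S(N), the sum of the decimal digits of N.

16! = 20922789888000
Sum of its 14 digits: 63.

63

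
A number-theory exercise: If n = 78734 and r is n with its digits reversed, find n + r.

Reverse of 78734 is 43787.
78734 + 43787 = 122521

122521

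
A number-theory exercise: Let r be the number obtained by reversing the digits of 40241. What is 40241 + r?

Reverse of 40241 is 14204.
40241 + 14204 = 54445

54445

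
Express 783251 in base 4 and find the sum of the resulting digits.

20

783251 in base 4 is 2333032103.
Digit sum: 2+3+3+3+0+3+2+1+0+3 = 20.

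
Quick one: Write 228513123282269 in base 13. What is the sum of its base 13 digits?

228513123282269 in base 13 is 9A6790608C3C7.
Digit sum: 9+10+6+7+9+0+6+0+8+12+3+12+7 = 89.

89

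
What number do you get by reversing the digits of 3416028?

8206143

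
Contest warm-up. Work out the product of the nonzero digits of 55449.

5×5×4×4×9 = 3600

3600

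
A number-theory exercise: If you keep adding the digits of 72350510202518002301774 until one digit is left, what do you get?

2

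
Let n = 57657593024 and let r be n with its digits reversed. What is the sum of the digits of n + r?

Reversal of 57657593024 is 42039575675; 57657593024 + 42039575675 = 99697168699.
Digit sum of 99697168699: 9+9+6+9+7+1+6+8+6+9+9 = 79.

79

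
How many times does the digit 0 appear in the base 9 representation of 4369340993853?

4369340993853 in base 9 is 16421025835053.
The digit 0 appears 2 times.

2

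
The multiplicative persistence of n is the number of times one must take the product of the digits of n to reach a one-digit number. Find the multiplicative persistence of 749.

3

749 → 252 → 20 → 0 (3 steps)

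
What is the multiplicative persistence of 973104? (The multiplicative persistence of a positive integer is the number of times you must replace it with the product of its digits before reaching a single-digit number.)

973104 → 0 (1 step)

1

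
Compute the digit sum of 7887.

7+8+8+7 = 30

30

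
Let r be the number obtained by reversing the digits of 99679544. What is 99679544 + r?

144277243

Reverse of 99679544 is 44597699.
99679544 + 44597699 = 144277243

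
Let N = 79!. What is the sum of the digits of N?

79! = 894618213078297528685144171539831652069808216779571907213868063227837990693501860533361810841010176000000000000000000
Sum of its 117 digits: 441.

441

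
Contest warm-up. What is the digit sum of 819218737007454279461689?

118

8+1+9+2+1+8+7+3+7+0+0+7+4+5+4+2+7+9+4+6+1+6+8+9 = 118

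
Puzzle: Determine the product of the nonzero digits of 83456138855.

13824000

8×3×4×5×6×1×3×8×8×5×5 = 13824000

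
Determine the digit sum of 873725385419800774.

8+7+3+7+2+5+3+8+5+4+1+9+8+0+0+7+7+4 = 88

88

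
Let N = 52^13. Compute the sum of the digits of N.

70

52^13 = 20325604337285010030592
Sum of its 23 digits: 70.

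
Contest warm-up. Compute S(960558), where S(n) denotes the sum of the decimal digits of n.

33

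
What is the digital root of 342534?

3+4+2+5+3+4 = 21
2+1 = 3
(Equivalently, 342534 mod 9 = 3.)

3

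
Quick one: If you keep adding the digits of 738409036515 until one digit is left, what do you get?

7+3+8+4+0+9+0+3+6+5+1+5 = 51
5+1 = 6

6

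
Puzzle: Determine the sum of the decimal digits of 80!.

450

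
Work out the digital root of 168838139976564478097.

2

1+6+8+8+3+8+1+3+9+9+7+6+5+6+4+4+7+8+0+9+7 = 119
1+1+9 = 11
1+1 = 2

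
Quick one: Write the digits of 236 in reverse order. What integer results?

632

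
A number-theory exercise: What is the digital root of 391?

3+9+1 = 13
1+3 = 4

4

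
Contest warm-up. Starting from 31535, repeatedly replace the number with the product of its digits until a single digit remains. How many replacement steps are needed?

31535 → 225 → 20 → 0 (3 steps)

3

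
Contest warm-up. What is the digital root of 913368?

3

9+1+3+3+6+8 = 30
3+0 = 3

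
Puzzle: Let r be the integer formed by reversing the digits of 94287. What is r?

78249

Reversing 94287 gives 78249.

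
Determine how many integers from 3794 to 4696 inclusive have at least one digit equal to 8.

252

The integers in [3794, 4696] that have at least one digit equal to 8: 3798, 3800, 3801, 3802, 3803, 3804, …, 4688, 4689.
252 qualify.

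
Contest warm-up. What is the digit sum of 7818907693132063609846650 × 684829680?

135

7818907693132063609846650 × 684829680 = 5354620053437169319670926168572000
Sum of its 34 digits: 135.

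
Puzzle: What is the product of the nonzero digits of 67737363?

333396

6×7×7×3×7×3×6×3 = 333396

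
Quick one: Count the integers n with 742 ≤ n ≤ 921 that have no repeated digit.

The integers in [742, 921] that have no repeated digit: 742, 743, 745, 746, 748, 749, …, 920, 921.
128 qualify.

128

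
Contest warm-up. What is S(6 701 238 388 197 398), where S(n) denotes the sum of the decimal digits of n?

6+7+0+1+2+3+8+3+8+8+1+9+7+3+9+8 = 83

83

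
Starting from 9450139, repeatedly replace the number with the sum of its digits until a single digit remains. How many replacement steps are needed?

9450139 → 31 → 4 (2 steps)

2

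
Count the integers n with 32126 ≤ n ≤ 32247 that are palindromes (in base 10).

1

The integers in [32126, 32247] that are palindromes (in base 10): 32223.
1 qualifies.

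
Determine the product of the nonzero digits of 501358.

5×1×3×5×8 = 600

600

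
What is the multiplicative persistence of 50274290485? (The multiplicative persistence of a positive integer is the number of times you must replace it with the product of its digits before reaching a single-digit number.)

1

50274290485 → 0 (1 step)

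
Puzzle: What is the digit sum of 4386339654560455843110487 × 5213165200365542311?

4386339654560455843110487 × 5213165200365542311 = 22866713244137982431599221301556460846315457
Sum of its 44 digits: 184.

184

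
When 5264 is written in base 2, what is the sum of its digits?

4

5264 in base 2 is 1010010010000.
Digit sum: 1+0+1+0+0+1+0+0+1+0+0+0+0 = 4.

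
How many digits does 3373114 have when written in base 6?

9

3373114 in base 6 is 200144134, which has 9 digits.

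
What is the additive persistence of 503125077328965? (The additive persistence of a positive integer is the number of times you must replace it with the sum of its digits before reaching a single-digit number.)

2

503125077328965 → 63 → 9 (2 steps)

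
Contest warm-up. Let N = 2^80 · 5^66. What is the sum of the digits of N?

2^80 · 5^66 = 16384000000000000000000000000000000000000000000000000000000000000000000
Sum of its 71 digits: 22.

22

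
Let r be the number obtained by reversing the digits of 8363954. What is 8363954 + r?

Reverse of 8363954 is 4593638.
8363954 + 4593638 = 12957592

12957592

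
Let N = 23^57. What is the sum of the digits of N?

23^57 = 415419284132315712417280030850401847268465234537470378097327641202361494857303
Sum of its 78 digits: 305.

305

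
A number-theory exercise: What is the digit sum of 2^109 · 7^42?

2^109 · 7^42 = 202482366501525006771301175736365152601960932107045782004019220185088
Sum of its 69 digits: 245.

245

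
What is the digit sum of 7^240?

7^240 = 66608492302838911021713765791814421069079103012931658889164468964901207541173687670269511691107472378038502210283706856995686326012802152312116599627177597482714257624217684587282234064499666923475344001
Sum of its 203 digits: 883.

883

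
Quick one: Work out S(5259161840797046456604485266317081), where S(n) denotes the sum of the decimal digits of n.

150

5+2+5+9+1+6+1+8+4+0+7+9+7+0+4+6+4+5+6+6+0+4+4+8+5+2+6+6+3+1+7+0+8+1 = 150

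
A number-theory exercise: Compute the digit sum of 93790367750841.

69

9+3+7+9+0+3+6+7+7+5+0+8+4+1 = 69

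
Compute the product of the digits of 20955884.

0

2×0×9×5×5×8×8×4 = 0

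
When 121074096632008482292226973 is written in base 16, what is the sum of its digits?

198

121074096632008482292226973 in base 16 is 64266FEE14F33FF2CFDB9D.
Digit sum: 6+4+2+6+6+15+14+14+1+4+15+3+3+15+15+2+12+15+13+11+9+13 = 198.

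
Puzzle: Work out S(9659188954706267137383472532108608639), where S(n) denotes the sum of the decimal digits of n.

181

9+6+5+9+1+8+8+9+5+4+7+0+6+2+6+7+1+3+7+3+8+3+4+7+2+5+3+2+1+0+8+6+0+8+6+3+9 = 181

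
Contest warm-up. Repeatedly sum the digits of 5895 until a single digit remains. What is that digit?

9

5+8+9+5 = 27
2+7 = 9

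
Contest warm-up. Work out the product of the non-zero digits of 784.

7×8×4 = 224

224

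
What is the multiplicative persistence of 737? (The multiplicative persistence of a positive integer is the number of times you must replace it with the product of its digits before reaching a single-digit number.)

4

737 → 147 → 28 → 16 → 6 (4 steps)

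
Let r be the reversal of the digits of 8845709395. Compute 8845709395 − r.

Reverse of 8845709395 is 5939075488.
8845709395 − 5939075488 = 2906633907

2906633907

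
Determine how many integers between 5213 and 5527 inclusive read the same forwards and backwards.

3

The integers in [5213, 5527] that read the same forwards and backwards: 5225, 5335, 5445.
3 qualify.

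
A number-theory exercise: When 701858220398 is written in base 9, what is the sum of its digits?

701858220398 in base 9 is 2432551052818.
Digit sum: 2+4+3+2+5+5+1+0+5+2+8+1+8 = 46.

46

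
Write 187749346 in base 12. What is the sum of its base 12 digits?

48

187749346 in base 12 is 52A632AA.
Digit sum: 5+2+10+6+3+2+10+10 = 48.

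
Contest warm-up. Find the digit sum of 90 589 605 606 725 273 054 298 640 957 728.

9+0+5+8+9+6+0+5+6+0+6+7+2+5+2+7+3+0+5+4+2+9+8+6+4+0+9+5+7+7+2+8 = 156

156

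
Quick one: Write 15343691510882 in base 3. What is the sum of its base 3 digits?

26

15343691510882 in base 3 is 2000022211202020120010102102.
Digit sum: 2+0+0+0+0+2+2+2+1+1+2+0+2+0+2+0+1+2+0+0+1+0+1+0+2+1+0+2 = 26.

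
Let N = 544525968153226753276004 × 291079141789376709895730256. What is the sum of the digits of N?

544525968153226753276004 × 291079141789376709895730256 = 158500151492070716915379507316868653128799901577024
Sum of its 51 digits: 225.

225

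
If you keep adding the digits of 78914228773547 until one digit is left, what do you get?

7+8+9+1+4+2+2+8+7+7+3+5+4+7 = 74
7+4 = 11
1+1 = 2

2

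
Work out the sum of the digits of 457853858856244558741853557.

4+5+7+8+5+3+8+5+8+8+5+6+2+4+4+5+5+8+7+4+1+8+5+3+5+5+7 = 145

145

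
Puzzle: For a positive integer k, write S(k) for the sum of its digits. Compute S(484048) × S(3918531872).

S(484048) = 4+8+4+0+4+8 = 28.
S(3918531872) = 3+9+1+8+5+3+1+8+7+2 = 47.
28 · 47 = 1316.

1316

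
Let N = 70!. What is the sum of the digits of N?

459

70! = 11978571669969891796072783721689098736458938142546425857555362864628009582789845319680000000000000000
Sum of its 101 digits: 459.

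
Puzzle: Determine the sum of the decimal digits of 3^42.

90

3^42 = 109418989131512359209
Sum of its 21 digits: 90.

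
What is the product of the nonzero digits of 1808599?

1×8×8×5×9×9 = 25920

25920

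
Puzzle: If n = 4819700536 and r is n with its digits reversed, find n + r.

11169779720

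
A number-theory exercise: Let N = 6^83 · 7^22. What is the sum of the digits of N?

6^83 · 7^22 = 150907443605845002746842119106830981273345954499900548291704676951108780860777693184
Sum of its 84 digits: 378.

378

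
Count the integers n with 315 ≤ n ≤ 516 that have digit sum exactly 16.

The integers in [315, 516] that have digit sum exactly 16: 349, 358, 367, 376, 385, 394, …, 484, 493.
13 qualify.

13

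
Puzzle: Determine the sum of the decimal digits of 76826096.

44

7+6+8+2+6+0+9+6 = 44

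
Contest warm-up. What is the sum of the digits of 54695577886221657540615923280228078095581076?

5+4+6+9+5+5+7+7+8+8+6+2+2+1+6+5+7+5+4+0+6+1+5+9+2+3+2+8+0+2+2+8+0+7+8+0+9+5+5+8+1+0+7+6 = 206

206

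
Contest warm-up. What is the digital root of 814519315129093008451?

7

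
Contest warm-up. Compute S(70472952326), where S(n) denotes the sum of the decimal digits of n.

7+0+4+7+2+9+5+2+3+2+6 = 47

47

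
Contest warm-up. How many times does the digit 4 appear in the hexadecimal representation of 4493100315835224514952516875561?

4493100315835224514952516875561 in base 16 is 38B5FD78B5315D1B637D943529.
The digit 4 appears 1 time.

1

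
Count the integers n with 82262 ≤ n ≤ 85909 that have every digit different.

The integers in [82262, 85909] that have every digit different: 82301, 82304, 82305, 82306, 82307, 82309, …, 85906, 85907.
1224 qualify.

1224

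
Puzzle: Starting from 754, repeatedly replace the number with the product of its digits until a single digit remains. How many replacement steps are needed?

2

754 → 140 → 0 (2 steps)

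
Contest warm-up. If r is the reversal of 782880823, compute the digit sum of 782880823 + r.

29

Reversal of 782880823 is 328088287; 782880823 + 328088287 = 1110969110.
Digit sum of 1110969110: 1+1+1+0+9+6+9+1+1+0 = 29.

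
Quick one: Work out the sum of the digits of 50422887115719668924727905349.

141

5+0+4+2+2+8+8+7+1+1+5+7+1+9+6+6+8+9+2+4+7+2+7+9+0+5+3+4+9 = 141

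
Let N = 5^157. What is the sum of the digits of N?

509

5^157 = 54738221262688166832958186847262348878135232104551397334260479839444964167416429745571804232895374298095703125
Sum of its 110 digits: 509.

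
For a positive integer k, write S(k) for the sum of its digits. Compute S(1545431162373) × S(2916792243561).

2565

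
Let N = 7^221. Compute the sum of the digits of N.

7^221 = 5843416508321765137412223462176261055753559544095817424625430781485355014524409616639950700057743469282269362223748969437289370453147445512994056218802090543396973006957507863824356124007
Sum of its 187 digits: 805.

805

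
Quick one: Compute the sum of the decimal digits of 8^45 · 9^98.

8^45 · 9^98 = 142828652755744372337826369577124890894208524446318396130128087276347483361712638100242567266312773058285258918975429657360031314608128
Sum of its 135 digits: 594.

594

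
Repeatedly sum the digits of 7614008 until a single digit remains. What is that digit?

8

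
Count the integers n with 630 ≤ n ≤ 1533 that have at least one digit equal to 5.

The integers in [630, 1533] that have at least one digit equal to 5: 635, 645, 650, 651, 652, 653, …, 1532, 1533.
202 qualify.

202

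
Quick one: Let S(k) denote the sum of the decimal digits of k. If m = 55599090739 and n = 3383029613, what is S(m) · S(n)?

2318

S(55599090739) = 5+5+5+9+9+0+9+0+7+3+9 = 61.
S(3383029613) = 3+3+8+3+0+2+9+6+1+3 = 38.
61 · 38 = 2318.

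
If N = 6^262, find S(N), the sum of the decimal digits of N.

6^262 = 750978667534487317906753657151862698455562875338565020293491751486058138628499713772227500697805051480487388687834714092242902969610733180249264213201276456517601804702200685939765544358522280446405902336
Sum of its 204 digits: 918.

918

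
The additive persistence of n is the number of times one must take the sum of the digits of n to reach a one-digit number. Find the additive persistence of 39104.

39104 → 17 → 8 (2 steps)

2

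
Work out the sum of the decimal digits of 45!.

207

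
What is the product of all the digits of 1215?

1×2×1×5 = 10

10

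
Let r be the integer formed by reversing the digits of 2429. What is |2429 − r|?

Reverse of 2429 is 9242.
|2429 − 9242| = 6813

6813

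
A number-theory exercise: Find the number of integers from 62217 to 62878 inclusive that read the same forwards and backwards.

7

The integers in [62217, 62878] that read the same forwards and backwards: 62226, 62326, 62426, 62526, 62626, 62726, 62826.
7 qualify.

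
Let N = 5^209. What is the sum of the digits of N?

5^209 = 121543267145725423967657501050393051574028362670335295568381183882611305352253582835623922326674094081190753702248485978998360224068164825439453125
Sum of its 147 digits: 623.

623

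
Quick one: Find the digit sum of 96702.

24

9+6+7+0+2 = 24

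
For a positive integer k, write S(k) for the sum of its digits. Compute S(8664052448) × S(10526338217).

S(8664052448) = 8+6+6+4+0+5+2+4+4+8 = 47.
S(10526338217) = 1+0+5+2+6+3+3+8+2+1+7 = 38.
47 · 38 = 1786.

1786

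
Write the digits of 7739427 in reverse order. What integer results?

Reversing 7739427 gives 7249377.

7249377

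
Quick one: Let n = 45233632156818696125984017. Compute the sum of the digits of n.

4+5+2+3+3+6+3+2+1+5+6+8+1+8+6+9+6+1+2+5+9+8+4+0+1+7 = 115

115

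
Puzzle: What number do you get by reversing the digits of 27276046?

Reversing 27276046 gives 64067272.

64067272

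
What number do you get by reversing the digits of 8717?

7178

Reversing 8717 gives 7178.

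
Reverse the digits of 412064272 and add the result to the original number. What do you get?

Reverse of 412064272 is 272460214.
412064272 + 272460214 = 684524486

684524486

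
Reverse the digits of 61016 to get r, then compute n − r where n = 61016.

0

Reverse of 61016 is 61016.
61016 − 61016 = 0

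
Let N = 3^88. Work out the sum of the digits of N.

3^88 = 969773729787523602876821942164080815560161
Sum of its 42 digits: 198.

198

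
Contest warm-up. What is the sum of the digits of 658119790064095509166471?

6+5+8+1+1+9+7+9+0+0+6+4+0+9+5+5+0+9+1+6+6+4+7+1 = 109

109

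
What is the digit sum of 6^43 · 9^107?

6^43 · 9^107 = 3668193833947607562756563187737445137155970560876559189219413054358487687445263719332341252065540240766021440519870576421000534351151104
Sum of its 136 digits: 576.

576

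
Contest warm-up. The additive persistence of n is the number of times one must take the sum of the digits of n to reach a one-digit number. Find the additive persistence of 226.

2

226 → 10 → 1 (2 steps)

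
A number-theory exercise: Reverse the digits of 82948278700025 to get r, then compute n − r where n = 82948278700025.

30947491415097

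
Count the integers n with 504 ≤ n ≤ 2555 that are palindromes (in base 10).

66

The integers in [504, 2555] that are palindromes (in base 10): 505, 515, 525, 535, 545, 555, …, 2442, 2552.
66 qualify.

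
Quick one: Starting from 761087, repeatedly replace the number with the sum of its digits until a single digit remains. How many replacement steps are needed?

3

761087 → 29 → 11 → 2 (3 steps)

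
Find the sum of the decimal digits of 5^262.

805

5^262 = 1349401336733506972716617478562562432986875056943168966409953667213842469244129227808048047417545035400085514679085884937030484210442491670883281840165324183544726110994815826416015625
Sum of its 184 digits: 805.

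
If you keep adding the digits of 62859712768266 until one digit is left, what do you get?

3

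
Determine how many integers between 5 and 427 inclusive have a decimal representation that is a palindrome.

The integers in [5, 427] that have a decimal representation that is a palindrome: 5, 6, 7, 8, 9, 11, …, 414, 424.
47 qualify.

47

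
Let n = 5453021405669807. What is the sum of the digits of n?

65

5+4+5+3+0+2+1+4+0+5+6+6+9+8+0+7 = 65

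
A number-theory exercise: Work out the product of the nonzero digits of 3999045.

43740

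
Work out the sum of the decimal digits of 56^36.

56^36 = 860535858789811246892456271351074605827337810381073285807865856
Sum of its 63 digits: 298.

298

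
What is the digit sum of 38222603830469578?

3+8+2+2+2+6+0+3+8+3+0+4+6+9+5+7+8 = 76

76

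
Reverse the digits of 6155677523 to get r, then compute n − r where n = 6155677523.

Reverse of 6155677523 is 3257765516.
6155677523 − 3257765516 = 2897912007

2897912007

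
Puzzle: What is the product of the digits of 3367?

378

3×3×6×7 = 378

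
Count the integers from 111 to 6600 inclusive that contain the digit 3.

The integers in [111, 6600] that contain the digit 3: 113, 123, 130, 131, 132, 133, …, 6583, 6593.
2530 qualify.

2530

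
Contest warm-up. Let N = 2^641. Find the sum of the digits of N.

2^641 = 9124881235244390437282343211400582649786457014497119861158385035798550334417354773011825622634742799557284619147188814621377409442750875996505322639444428376503989348720529900165748384493207552
Sum of its 193 digits: 869.

869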